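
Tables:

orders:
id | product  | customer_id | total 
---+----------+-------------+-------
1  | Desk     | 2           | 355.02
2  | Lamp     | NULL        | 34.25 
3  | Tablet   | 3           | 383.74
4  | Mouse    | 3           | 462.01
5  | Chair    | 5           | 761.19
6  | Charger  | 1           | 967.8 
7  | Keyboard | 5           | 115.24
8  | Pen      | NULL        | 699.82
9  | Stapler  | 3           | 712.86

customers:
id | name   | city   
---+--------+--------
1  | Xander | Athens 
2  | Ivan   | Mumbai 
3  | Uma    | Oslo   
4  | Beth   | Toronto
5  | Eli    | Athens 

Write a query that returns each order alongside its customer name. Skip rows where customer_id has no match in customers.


INNER JOIN keeps only orders rows whose customer_id matches an id in customers. Walk through each order:
  - order 1 (Desk): customer_id=2 -> matches Ivan
  - order 2 (Lamp): customer_id=NULL, no match -> dropped
  - order 3 (Tablet): customer_id=3 -> matches Uma
  - order 4 (Mouse): customer_id=3 -> matches Uma
  - order 5 (Chair): customer_id=5 -> matches Eli
  - order 6 (Charger): customer_id=1 -> matches Xander
  - order 7 (Keyboard): customer_id=5 -> matches Eli
  - order 8 (Pen): customer_id=NULL, no match -> dropped
  - order 9 (Stapler): customer_id=3 -> matches Uma
So 2 of 9 rows are dropped.

SQL:
SELECT a.product, b.name AS customer
FROM orders a
INNER JOIN customers b ON a.customer_id = b.id

Result:
product  | customer
---------+---------
Desk     | Ivan    
Tablet   | Uma     
Mouse    | Uma     
Chair    | Eli     
Charger  | Xander  
Keyboard | Eli     
Stapler  | Uma     


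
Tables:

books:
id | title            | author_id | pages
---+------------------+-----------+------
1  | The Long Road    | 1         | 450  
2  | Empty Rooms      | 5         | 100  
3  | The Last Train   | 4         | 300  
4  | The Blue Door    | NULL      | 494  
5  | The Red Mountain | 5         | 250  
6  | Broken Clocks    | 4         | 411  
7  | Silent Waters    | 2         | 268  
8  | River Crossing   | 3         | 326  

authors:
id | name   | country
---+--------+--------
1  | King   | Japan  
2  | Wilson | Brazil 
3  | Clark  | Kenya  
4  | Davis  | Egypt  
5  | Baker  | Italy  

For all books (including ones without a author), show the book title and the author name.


LEFT JOIN keeps every row from books (the left table); where author_id has no match in authors, the author columns become NULL. Walk through each book:
  - book 1 (The Long Road): author_id=1 -> matches King
  - book 2 (Empty Rooms): author_id=5 -> matches Baker
  - book 3 (The Last Train): author_id=4 -> matches Davis
  - book 4 (The Blue Door): author_id=NULL, no match -> kept with NULL
  - book 5 (The Red Mountain): author_id=5 -> matches Baker
  - book 6 (Broken Clocks): author_id=4 -> matches Davis
  - book 7 (Silent Waters): author_id=2 -> matches Wilson
  - book 8 (River Crossing): author_id=3 -> matches Clark
All 8 rows appear; 1 has NULL author.

SQL:
SELECT a.title, b.name AS author
FROM books a
LEFT JOIN authors b ON a.author_id = b.id

Result:
title            | author
-----------------+-------
The Long Road    | King  
Empty Rooms      | Baker 
The Last Train   | Davis 
The Blue Door    | NULL  
The Red Mountain | Baker 
Broken Clocks    | Davis 
Silent Waters    | Wilson
River Crossing   | Clark 


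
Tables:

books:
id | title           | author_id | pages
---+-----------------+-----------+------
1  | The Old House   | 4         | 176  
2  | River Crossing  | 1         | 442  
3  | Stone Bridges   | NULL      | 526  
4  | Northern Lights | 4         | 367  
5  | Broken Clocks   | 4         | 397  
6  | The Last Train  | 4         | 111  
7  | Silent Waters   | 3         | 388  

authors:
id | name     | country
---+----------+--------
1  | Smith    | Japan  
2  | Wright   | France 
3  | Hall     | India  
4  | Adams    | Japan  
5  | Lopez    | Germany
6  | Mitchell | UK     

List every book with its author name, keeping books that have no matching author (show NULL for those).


LEFT JOIN keeps every row from books (the left table); where author_id has no match in authors, the author columns become NULL. Walk through each book:
  - book 1 (The Old House): author_id=4 -> matches Adams
  - book 2 (River Crossing): author_id=1 -> matches Smith
  - book 3 (Stone Bridges): author_id=NULL, no match -> kept with NULL
  - book 4 (Northern Lights): author_id=4 -> matches Adams
  - book 5 (Broken Clocks): author_id=4 -> matches Adams
  - book 6 (The Last Train): author_id=4 -> matches Adams
  - book 7 (Silent Waters): author_id=3 -> matches Hall
All 7 rows appear; 1 has NULL author.

SQL:
SELECT a.title, b.name AS author
FROM books a
LEFT JOIN authors b ON a.author_id = b.id

Result:
title           | author
----------------+-------
The Old House   | Adams 
River Crossing  | Smith 
Stone Bridges   | NULL  
Northern Lights | Adams 
Broken Clocks   | Adams 
The Last Train  | Adams 
Silent Waters   | Hall  


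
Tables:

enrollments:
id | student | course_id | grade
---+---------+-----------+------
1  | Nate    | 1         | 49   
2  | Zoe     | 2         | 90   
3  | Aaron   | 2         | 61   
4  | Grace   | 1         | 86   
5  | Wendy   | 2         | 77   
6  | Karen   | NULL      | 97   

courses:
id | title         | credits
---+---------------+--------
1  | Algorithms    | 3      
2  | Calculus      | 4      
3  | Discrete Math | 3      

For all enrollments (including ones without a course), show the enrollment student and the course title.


LEFT JOIN keeps every row from enrollments (the left table); where course_id has no match in courses, the course columns become NULL. Walk through each enrollment:
  - enrollment 1 (Nate): course_id=1 -> matches Algorithms
  - enrollment 2 (Zoe): course_id=2 -> matches Calculus
  - enrollment 3 (Aaron): course_id=2 -> matches Calculus
  - enrollment 4 (Grace): course_id=1 -> matches Algorithms
  - enrollment 5 (Wendy): course_id=2 -> matches Calculus
  - enrollment 6 (Karen): course_id=NULL, no match -> kept with NULL
All 6 rows appear; 1 has NULL course.

SQL:
SELECT a.student, b.title AS course
FROM enrollments a
LEFT JOIN courses b ON a.course_id = b.id

Result:
student | course    
--------+-----------
Nate    | Algorithms
Zoe     | Calculus  
Aaron   | Calculus  
Grace   | Algorithms
Wendy   | Calculus  
Karen   | NULL      


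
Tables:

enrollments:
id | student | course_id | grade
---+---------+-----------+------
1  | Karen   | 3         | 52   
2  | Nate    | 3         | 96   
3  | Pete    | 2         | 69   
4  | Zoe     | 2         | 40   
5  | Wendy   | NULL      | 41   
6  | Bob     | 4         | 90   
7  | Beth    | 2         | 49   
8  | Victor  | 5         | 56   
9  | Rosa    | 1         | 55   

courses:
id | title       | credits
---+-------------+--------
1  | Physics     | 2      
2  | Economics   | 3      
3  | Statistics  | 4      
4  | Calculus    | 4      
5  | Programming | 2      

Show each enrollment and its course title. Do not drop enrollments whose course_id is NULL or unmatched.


LEFT JOIN keeps every row from enrollments (the left table); where course_id has no match in courses, the course columns become NULL. Walk through each enrollment:
  - enrollment 1 (Karen): course_id=3 -> matches Statistics
  - enrollment 2 (Nate): course_id=3 -> matches Statistics
  - enrollment 3 (Pete): course_id=2 -> matches Economics
  - enrollment 4 (Zoe): course_id=2 -> matches Economics
  - enrollment 5 (Wendy): course_id=NULL, no match -> kept with NULL
  - enrollment 6 (Bob): course_id=4 -> matches Calculus
  - enrollment 7 (Beth): course_id=2 -> matches Economics
  - enrollment 8 (Victor): course_id=5 -> matches Programming
  - enrollment 9 (Rosa): course_id=1 -> matches Physics
All 9 rows appear; 1 has NULL course.

SQL:
SELECT a.student, b.title AS course
FROM enrollments a
LEFT JOIN courses b ON a.course_id = b.id

Result:
student | course     
--------+------------
Karen   | Statistics 
Nate    | Statistics 
Pete    | Economics  
Zoe     | Economics  
Wendy   | NULL       
Bob     | Calculus   
Beth    | Economics  
Victor  | Programming
Rosa    | Physics    


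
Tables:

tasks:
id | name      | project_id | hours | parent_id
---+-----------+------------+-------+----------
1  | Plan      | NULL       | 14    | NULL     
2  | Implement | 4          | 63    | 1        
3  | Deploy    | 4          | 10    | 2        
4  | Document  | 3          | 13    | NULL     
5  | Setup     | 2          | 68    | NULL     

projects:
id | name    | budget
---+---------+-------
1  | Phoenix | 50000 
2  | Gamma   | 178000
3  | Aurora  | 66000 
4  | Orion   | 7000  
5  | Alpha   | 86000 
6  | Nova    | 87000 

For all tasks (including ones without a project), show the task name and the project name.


LEFT JOIN keeps every row from tasks (the left table); where project_id has no match in projects, the project columns become NULL. Walk through each task:
  - task 1 (Plan): project_id=NULL, no match -> kept with NULL
  - task 2 (Implement): project_id=4 -> matches Orion
  - task 3 (Deploy): project_id=4 -> matches Orion
  - task 4 (Document): project_id=3 -> matches Aurora
  - task 5 (Setup): project_id=2 -> matches Gamma
All 5 rows appear; 1 has NULL project.

SQL:
SELECT a.name, b.name AS project
FROM tasks a
LEFT JOIN projects b ON a.project_id = b.id

Result:
name      | project
----------+--------
Plan      | NULL   
Implement | Orion  
Deploy    | Orion  
Document  | Aurora 
Setup     | Gamma  


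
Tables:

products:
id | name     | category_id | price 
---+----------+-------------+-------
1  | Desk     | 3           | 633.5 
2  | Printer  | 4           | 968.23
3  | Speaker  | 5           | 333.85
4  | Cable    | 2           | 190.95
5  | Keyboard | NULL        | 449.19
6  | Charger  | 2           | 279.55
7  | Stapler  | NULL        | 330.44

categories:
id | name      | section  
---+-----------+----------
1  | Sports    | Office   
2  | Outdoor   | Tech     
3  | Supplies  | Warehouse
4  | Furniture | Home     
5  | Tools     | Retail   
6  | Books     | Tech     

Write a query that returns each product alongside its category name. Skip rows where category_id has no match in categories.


INNER JOIN keeps only products rows whose category_id matches an id in categories. Walk through each product:
  - product 1 (Desk): category_id=3 -> matches Supplies
  - product 2 (Printer): category_id=4 -> matches Furniture
  - product 3 (Speaker): category_id=5 -> matches Tools
  - product 4 (Cable): category_id=2 -> matches Outdoor
  - product 5 (Keyboard): category_id=NULL, no match -> dropped
  - product 6 (Charger): category_id=2 -> matches Outdoor
  - product 7 (Stapler): category_id=NULL, no match -> dropped
So 2 of 7 rows are dropped.

SQL:
SELECT a.name, b.name AS category
FROM products a
INNER JOIN categories b ON a.category_id = b.id

Result:
name    | category 
--------+----------
Desk    | Supplies 
Printer | Furniture
Speaker | Tools    
Cable   | Outdoor  
Charger | Outdoor  


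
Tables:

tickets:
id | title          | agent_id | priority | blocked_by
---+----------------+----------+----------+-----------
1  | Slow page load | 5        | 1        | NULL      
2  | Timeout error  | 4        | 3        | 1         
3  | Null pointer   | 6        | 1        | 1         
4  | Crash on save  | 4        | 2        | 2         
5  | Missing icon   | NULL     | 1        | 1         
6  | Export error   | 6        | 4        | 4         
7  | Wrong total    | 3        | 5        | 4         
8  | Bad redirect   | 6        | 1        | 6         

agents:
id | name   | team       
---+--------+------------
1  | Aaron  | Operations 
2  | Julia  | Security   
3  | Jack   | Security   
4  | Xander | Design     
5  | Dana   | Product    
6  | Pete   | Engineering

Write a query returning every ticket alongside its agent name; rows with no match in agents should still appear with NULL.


LEFT JOIN keeps every row from tickets (the left table); where agent_id has no match in agents, the agent columns become NULL. Walk through each ticket:
  - ticket 1 (Slow page load): agent_id=5 -> matches Dana
  - ticket 2 (Timeout error): agent_id=4 -> matches Xander
  - ticket 3 (Null pointer): agent_id=6 -> matches Pete
  - ticket 4 (Crash on save): agent_id=4 -> matches Xander
  - ticket 5 (Missing icon): agent_id=NULL, no match -> kept with NULL
  - ticket 6 (Export error): agent_id=6 -> matches Pete
  - ticket 7 (Wrong total): agent_id=3 -> matches Jack
  - ticket 8 (Bad redirect): agent_id=6 -> matches Pete
All 8 rows appear; 1 has NULL agent.

SQL:
SELECT a.title, b.name AS agent
FROM tickets a
LEFT JOIN agents b ON a.agent_id = b.id

Result:
title          | agent 
---------------+-------
Slow page load | Dana  
Timeout error  | Xander
Null pointer   | Pete  
Crash on save  | Xander
Missing icon   | NULL  
Export error   | Pete  
Wrong total    | Jack  
Bad redirect   | Pete  


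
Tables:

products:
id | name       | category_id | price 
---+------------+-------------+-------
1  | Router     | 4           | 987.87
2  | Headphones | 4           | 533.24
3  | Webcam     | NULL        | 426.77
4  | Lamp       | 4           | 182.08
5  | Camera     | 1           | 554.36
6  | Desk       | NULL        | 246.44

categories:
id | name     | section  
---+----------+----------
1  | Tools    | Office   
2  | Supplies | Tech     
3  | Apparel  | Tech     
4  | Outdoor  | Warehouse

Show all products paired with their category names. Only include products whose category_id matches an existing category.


INNER JOIN keeps only products rows whose category_id matches an id in categories. Walk through each product:
  - product 1 (Router): category_id=4 -> matches Outdoor
  - product 2 (Headphones): category_id=4 -> matches Outdoor
  - product 3 (Webcam): category_id=NULL, no match -> dropped
  - product 4 (Lamp): category_id=4 -> matches Outdoor
  - product 5 (Camera): category_id=1 -> matches Tools
  - product 6 (Desk): category_id=NULL, no match -> dropped
So 2 of 6 rows are dropped.

SQL:
SELECT a.name, b.name AS category
FROM products a
INNER JOIN categories b ON a.category_id = b.id

Result:
name       | category
-----------+---------
Router     | Outdoor 
Headphones | Outdoor 
Lamp       | Outdoor 
Camera     | Tools   


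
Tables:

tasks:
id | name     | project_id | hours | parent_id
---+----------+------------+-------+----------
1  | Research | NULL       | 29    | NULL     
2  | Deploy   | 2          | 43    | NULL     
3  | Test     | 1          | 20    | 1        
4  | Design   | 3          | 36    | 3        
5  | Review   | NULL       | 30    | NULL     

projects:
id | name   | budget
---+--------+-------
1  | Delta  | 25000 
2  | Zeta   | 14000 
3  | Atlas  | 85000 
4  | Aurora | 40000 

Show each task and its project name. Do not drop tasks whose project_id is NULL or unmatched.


LEFT JOIN keeps every row from tasks (the left table); where project_id has no match in projects, the project columns become NULL. Walk through each task:
  - task 1 (Research): project_id=NULL, no match -> kept with NULL
  - task 2 (Deploy): project_id=2 -> matches Zeta
  - task 3 (Test): project_id=1 -> matches Delta
  - task 4 (Design): project_id=3 -> matches Atlas
  - task 5 (Review): project_id=NULL, no match -> kept with NULL
All 5 rows appear; 2 have NULL project.

SQL:
SELECT a.name, b.name AS project
FROM tasks a
LEFT JOIN projects b ON a.project_id = b.id

Result:
name     | project
---------+--------
Research | NULL   
Deploy   | Zeta   
Test     | Delta  
Design   | Atlas  
Review   | NULL   


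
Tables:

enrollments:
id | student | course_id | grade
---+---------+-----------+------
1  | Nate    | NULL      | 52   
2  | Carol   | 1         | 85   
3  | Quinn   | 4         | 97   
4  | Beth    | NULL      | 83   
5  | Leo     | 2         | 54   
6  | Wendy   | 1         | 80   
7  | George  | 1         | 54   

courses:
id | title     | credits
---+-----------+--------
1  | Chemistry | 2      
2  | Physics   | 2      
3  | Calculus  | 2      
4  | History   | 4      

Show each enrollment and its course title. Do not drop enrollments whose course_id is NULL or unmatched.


LEFT JOIN keeps every row from enrollments (the left table); where course_id has no match in courses, the course columns become NULL. Walk through each enrollment:
  - enrollment 1 (Nate): course_id=NULL, no match -> kept with NULL
  - enrollment 2 (Carol): course_id=1 -> matches Chemistry
  - enrollment 3 (Quinn): course_id=4 -> matches History
  - enrollment 4 (Beth): course_id=NULL, no match -> kept with NULL
  - enrollment 5 (Leo): course_id=2 -> matches Physics
  - enrollment 6 (Wendy): course_id=1 -> matches Chemistry
  - enrollment 7 (George): course_id=1 -> matches Chemistry
All 7 rows appear; 2 have NULL course.

SQL:
SELECT a.student, b.title AS course
FROM enrollments a
LEFT JOIN courses b ON a.course_id = b.id

Result:
student | course   
--------+----------
Nate    | NULL     
Carol   | Chemistry
Quinn   | History  
Beth    | NULL     
Leo     | Physics  
Wendy   | Chemistry
George  | Chemistry


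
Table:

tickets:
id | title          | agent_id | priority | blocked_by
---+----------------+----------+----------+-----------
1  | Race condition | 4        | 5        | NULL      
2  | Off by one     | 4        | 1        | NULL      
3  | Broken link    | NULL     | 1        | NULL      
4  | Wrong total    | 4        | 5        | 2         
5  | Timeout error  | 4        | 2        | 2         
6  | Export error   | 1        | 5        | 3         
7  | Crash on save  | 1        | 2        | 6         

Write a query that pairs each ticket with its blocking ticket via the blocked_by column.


This is a self-join: tickets is joined to a second copy of itself, matching each row's blocked_by to another row's id. Use LEFT JOIN so rows with blocked_by=NULL are kept.
  - ticket 1 (Race condition): blocked_by=NULL -> NULL
  - ticket 2 (Off by one): blocked_by=NULL -> NULL
  - ticket 3 (Broken link): blocked_by=NULL -> NULL
  - ticket 4 (Wrong total): blocked_by=2 -> Off by one
  - ticket 5 (Timeout error): blocked_by=2 -> Off by one
  - ticket 6 (Export error): blocked_by=3 -> Broken link
  - ticket 7 (Crash on save): blocked_by=6 -> Export error

SQL:
SELECT a.title AS item, b.title AS blocked_by
FROM tickets a
LEFT JOIN tickets b ON a.blocked_by = b.id

Result:
item           | blocked_by  
---------------+-------------
Race condition | NULL        
Off by one     | NULL        
Broken link    | NULL        
Wrong total    | Off by one  
Timeout error  | Off by one  
Export error   | Broken link 
Crash on save  | Export error


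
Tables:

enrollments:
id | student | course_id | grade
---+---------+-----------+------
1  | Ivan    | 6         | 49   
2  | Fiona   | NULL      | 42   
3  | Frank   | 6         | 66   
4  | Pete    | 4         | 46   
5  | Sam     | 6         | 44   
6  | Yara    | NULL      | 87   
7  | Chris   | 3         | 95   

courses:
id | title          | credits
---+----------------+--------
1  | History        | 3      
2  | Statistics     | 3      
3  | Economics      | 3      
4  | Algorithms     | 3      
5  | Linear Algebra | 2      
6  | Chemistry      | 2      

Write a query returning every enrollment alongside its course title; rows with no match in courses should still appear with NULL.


LEFT JOIN keeps every row from enrollments (the left table); where course_id has no match in courses, the course columns become NULL. Walk through each enrollment:
  - enrollment 1 (Ivan): course_id=6 -> matches Chemistry
  - enrollment 2 (Fiona): course_id=NULL, no match -> kept with NULL
  - enrollment 3 (Frank): course_id=6 -> matches Chemistry
  - enrollment 4 (Pete): course_id=4 -> matches Algorithms
  - enrollment 5 (Sam): course_id=6 -> matches Chemistry
  - enrollment 6 (Yara): course_id=NULL, no match -> kept with NULL
  - enrollment 7 (Chris): course_id=3 -> matches Economics
All 7 rows appear; 2 have NULL course.

SQL:
SELECT a.student, b.title AS course
FROM enrollments a
LEFT JOIN courses b ON a.course_id = b.id

Result:
student | course    
--------+-----------
Ivan    | Chemistry 
Fiona   | NULL      
Frank   | Chemistry 
Pete    | Algorithms
Sam     | Chemistry 
Yara    | NULL      
Chris   | Economics 


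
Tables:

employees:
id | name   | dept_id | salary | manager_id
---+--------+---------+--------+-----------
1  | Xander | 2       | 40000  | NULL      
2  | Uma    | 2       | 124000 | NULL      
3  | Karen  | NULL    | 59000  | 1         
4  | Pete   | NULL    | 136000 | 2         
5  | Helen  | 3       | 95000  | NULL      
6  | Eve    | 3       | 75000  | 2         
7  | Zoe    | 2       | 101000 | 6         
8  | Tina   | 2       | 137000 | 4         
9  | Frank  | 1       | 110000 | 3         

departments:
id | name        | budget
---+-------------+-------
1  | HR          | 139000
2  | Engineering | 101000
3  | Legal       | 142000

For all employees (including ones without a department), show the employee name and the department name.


LEFT JOIN keeps every row from employees (the left table); where dept_id has no match in departments, the department columns become NULL. Walk through each employee:
  - employee 1 (Xander): dept_id=2 -> matches Engineering
  - employee 2 (Uma): dept_id=2 -> matches Engineering
  - employee 3 (Karen): dept_id=NULL, no match -> kept with NULL
  - employee 4 (Pete): dept_id=NULL, no match -> kept with NULL
  - employee 5 (Helen): dept_id=3 -> matches Legal
  - employee 6 (Eve): dept_id=3 -> matches Legal
  - employee 7 (Zoe): dept_id=2 -> matches Engineering
  - employee 8 (Tina): dept_id=2 -> matches Engineering
  - employee 9 (Frank): dept_id=1 -> matches HR
All 9 rows appear; 2 have NULL department.

SQL:
SELECT a.name, b.name AS department
FROM employees a
LEFT JOIN departments b ON a.dept_id = b.id

Result:
name   | department 
-------+------------
Xander | Engineering
Uma    | Engineering
Karen  | NULL       
Pete   | NULL       
Helen  | Legal      
Eve    | Legal      
Zoe    | Engineering
Tina   | Engineering
Frank  | HR         


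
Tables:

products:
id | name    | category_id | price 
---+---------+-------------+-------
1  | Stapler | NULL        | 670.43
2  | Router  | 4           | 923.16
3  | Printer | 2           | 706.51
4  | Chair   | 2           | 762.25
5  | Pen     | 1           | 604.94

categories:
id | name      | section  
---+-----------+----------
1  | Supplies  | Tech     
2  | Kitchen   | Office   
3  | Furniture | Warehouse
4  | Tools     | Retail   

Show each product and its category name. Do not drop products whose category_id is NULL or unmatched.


LEFT JOIN keeps every row from products (the left table); where category_id has no match in categories, the category columns become NULL. Walk through each product:
  - product 1 (Stapler): category_id=NULL, no match -> kept with NULL
  - product 2 (Router): category_id=4 -> matches Tools
  - product 3 (Printer): category_id=2 -> matches Kitchen
  - product 4 (Chair): category_id=2 -> matches Kitchen
  - product 5 (Pen): category_id=1 -> matches Supplies
All 5 rows appear; 1 has NULL category.

SQL:
SELECT a.name, b.name AS category
FROM products a
LEFT JOIN categories b ON a.category_id = b.id

Result:
name    | category
--------+---------
Stapler | NULL    
Router  | Tools   
Printer | Kitchen 
Chair   | Kitchen 
Pen     | Supplies


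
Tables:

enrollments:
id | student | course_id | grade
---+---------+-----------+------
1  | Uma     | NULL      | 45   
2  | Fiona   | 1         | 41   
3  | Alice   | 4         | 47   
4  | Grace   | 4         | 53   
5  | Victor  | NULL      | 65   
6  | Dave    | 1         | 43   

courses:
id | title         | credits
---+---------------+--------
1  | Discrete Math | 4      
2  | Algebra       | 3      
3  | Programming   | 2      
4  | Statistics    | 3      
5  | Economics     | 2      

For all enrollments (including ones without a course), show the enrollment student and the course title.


LEFT JOIN keeps every row from enrollments (the left table); where course_id has no match in courses, the course columns become NULL. Walk through each enrollment:
  - enrollment 1 (Uma): course_id=NULL, no match -> kept with NULL
  - enrollment 2 (Fiona): course_id=1 -> matches Discrete Math
  - enrollment 3 (Alice): course_id=4 -> matches Statistics
  - enrollment 4 (Grace): course_id=4 -> matches Statistics
  - enrollment 5 (Victor): course_id=NULL, no match -> kept with NULL
  - enrollment 6 (Dave): course_id=1 -> matches Discrete Math
All 6 rows appear; 2 have NULL course.

SQL:
SELECT a.student, b.title AS course
FROM enrollments a
LEFT JOIN courses b ON a.course_id = b.id

Result:
student | course       
--------+--------------
Uma     | NULL         
Fiona   | Discrete Math
Alice   | Statistics   
Grace   | Statistics   
Victor  | NULL         
Dave    | Discrete Math


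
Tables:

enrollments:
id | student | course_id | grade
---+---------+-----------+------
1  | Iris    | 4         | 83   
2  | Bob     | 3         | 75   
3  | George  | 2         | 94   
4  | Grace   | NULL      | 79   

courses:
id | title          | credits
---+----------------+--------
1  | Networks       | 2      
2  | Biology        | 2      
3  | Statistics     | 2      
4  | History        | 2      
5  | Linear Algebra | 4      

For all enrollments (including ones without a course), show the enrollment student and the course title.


LEFT JOIN keeps every row from enrollments (the left table); where course_id has no match in courses, the course columns become NULL. Walk through each enrollment:
  - enrollment 1 (Iris): course_id=4 -> matches History
  - enrollment 2 (Bob): course_id=3 -> matches Statistics
  - enrollment 3 (George): course_id=2 -> matches Biology
  - enrollment 4 (Grace): course_id=NULL, no match -> kept with NULL
All 4 rows appear; 1 has NULL course.

SQL:
SELECT a.student, b.title AS course
FROM enrollments a
LEFT JOIN courses b ON a.course_id = b.id

Result:
student | course    
--------+-----------
Iris    | History   
Bob     | Statistics
George  | Biology   
Grace   | NULL      


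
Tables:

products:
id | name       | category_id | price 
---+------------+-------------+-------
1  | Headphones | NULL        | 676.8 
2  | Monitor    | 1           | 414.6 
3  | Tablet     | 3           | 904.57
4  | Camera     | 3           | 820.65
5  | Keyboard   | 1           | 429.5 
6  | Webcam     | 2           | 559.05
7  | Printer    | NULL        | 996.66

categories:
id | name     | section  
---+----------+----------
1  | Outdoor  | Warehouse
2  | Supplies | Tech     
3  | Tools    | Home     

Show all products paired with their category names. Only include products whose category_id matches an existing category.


INNER JOIN keeps only products rows whose category_id matches an id in categories. Walk through each product:
  - product 1 (Headphones): category_id=NULL, no match -> dropped
  - product 2 (Monitor): category_id=1 -> matches Outdoor
  - product 3 (Tablet): category_id=3 -> matches Tools
  - product 4 (Camera): category_id=3 -> matches Tools
  - product 5 (Keyboard): category_id=1 -> matches Outdoor
  - product 6 (Webcam): category_id=2 -> matches Supplies
  - product 7 (Printer): category_id=NULL, no match -> dropped
So 2 of 7 rows are dropped.

SQL:
SELECT a.name, b.name AS category
FROM products a
INNER JOIN categories b ON a.category_id = b.id

Result:
name     | category
---------+---------
Monitor  | Outdoor 
Tablet   | Tools   
Camera   | Tools   
Keyboard | Outdoor 
Webcam   | Supplies


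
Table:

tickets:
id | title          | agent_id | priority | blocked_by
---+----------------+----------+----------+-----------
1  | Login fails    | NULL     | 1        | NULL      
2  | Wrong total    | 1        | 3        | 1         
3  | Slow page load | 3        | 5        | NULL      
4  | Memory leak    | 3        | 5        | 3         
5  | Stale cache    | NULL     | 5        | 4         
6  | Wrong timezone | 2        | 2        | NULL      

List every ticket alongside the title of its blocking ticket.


This is a self-join: tickets is joined to a second copy of itself, matching each row's blocked_by to another row's id. Use LEFT JOIN so rows with blocked_by=NULL are kept.
  - ticket 1 (Login fails): blocked_by=NULL -> NULL
  - ticket 2 (Wrong total): blocked_by=1 -> Login fails
  - ticket 3 (Slow page load): blocked_by=NULL -> NULL
  - ticket 4 (Memory leak): blocked_by=3 -> Slow page load
  - ticket 5 (Stale cache): blocked_by=4 -> Memory leak
  - ticket 6 (Wrong timezone): blocked_by=NULL -> NULL

SQL:
SELECT a.title AS item, b.title AS blocked_by
FROM tickets a
LEFT JOIN tickets b ON a.blocked_by = b.id

Result:
item           | blocked_by    
---------------+---------------
Login fails    | NULL          
Wrong total    | Login fails   
Slow page load | NULL          
Memory leak    | Slow page load
Stale cache    | Memory leak   
Wrong timezone | NULL          


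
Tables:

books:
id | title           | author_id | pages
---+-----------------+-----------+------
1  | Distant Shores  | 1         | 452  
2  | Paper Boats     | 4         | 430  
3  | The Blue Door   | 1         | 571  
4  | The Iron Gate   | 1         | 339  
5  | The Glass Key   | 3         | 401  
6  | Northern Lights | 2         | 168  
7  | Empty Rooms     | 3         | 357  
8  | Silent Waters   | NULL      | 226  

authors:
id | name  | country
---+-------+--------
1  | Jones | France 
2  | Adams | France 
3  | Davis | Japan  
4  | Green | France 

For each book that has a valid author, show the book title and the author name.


INNER JOIN keeps only books rows whose author_id matches an id in authors. Walk through each book:
  - book 1 (Distant Shores): author_id=1 -> matches Jones
  - book 2 (Paper Boats): author_id=4 -> matches Green
  - book 3 (The Blue Door): author_id=1 -> matches Jones
  - book 4 (The Iron Gate): author_id=1 -> matches Jones
  - book 5 (The Glass Key): author_id=3 -> matches Davis
  - book 6 (Northern Lights): author_id=2 -> matches Adams
  - book 7 (Empty Rooms): author_id=3 -> matches Davis
  - book 8 (Silent Waters): author_id=NULL, no match -> dropped
So 1 of 8 rows is dropped.

SQL:
SELECT a.title, b.name AS author
FROM books a
INNER JOIN authors b ON a.author_id = b.id

Result:
title           | author
----------------+-------
Distant Shores  | Jones 
Paper Boats     | Green 
The Blue Door   | Jones 
The Iron Gate   | Jones 
The Glass Key   | Davis 
Northern Lights | Adams 
Empty Rooms     | Davis 


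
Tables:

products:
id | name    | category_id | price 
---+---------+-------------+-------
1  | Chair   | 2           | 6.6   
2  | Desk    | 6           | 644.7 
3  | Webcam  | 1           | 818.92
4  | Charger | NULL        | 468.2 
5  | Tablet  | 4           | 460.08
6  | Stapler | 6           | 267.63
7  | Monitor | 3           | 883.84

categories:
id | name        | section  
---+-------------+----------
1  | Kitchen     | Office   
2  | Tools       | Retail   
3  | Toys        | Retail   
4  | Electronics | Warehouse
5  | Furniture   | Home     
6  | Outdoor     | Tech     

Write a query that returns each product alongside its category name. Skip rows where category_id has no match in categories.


INNER JOIN keeps only products rows whose category_id matches an id in categories. Walk through each product:
  - product 1 (Chair): category_id=2 -> matches Tools
  - product 2 (Desk): category_id=6 -> matches Outdoor
  - product 3 (Webcam): category_id=1 -> matches Kitchen
  - product 4 (Charger): category_id=NULL, no match -> dropped
  - product 5 (Tablet): category_id=4 -> matches Electronics
  - product 6 (Stapler): category_id=6 -> matches Outdoor
  - product 7 (Monitor): category_id=3 -> matches Toys
So 1 of 7 rows is dropped.

SQL:
SELECT a.name, b.name AS category
FROM products a
INNER JOIN categories b ON a.category_id = b.id

Result:
name    | category   
--------+------------
Chair   | Tools      
Desk    | Outdoor    
Webcam  | Kitchen    
Tablet  | Electronics
Stapler | Outdoor    
Monitor | Toys       


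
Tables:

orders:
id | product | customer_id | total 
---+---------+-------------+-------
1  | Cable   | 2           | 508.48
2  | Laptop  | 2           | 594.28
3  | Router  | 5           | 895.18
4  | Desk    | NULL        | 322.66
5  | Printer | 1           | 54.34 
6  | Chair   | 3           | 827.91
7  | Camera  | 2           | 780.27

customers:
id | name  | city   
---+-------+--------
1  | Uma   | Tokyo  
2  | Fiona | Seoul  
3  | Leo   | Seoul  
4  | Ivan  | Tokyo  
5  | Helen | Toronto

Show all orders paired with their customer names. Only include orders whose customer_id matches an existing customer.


INNER JOIN keeps only orders rows whose customer_id matches an id in customers. Walk through each order:
  - order 1 (Cable): customer_id=2 -> matches Fiona
  - order 2 (Laptop): customer_id=2 -> matches Fiona
  - order 3 (Router): customer_id=5 -> matches Helen
  - order 4 (Desk): customer_id=NULL, no match -> dropped
  - order 5 (Printer): customer_id=1 -> matches Uma
  - order 6 (Chair): customer_id=3 -> matches Leo
  - order 7 (Camera): customer_id=2 -> matches Fiona
So 1 of 7 rows is dropped.

SQL:
SELECT a.product, b.name AS customer
FROM orders a
INNER JOIN customers b ON a.customer_id = b.id

Result:
product | customer
--------+---------
Cable   | Fiona   
Laptop  | Fiona   
Router  | Helen   
Printer | Uma     
Chair   | Leo     
Camera  | Fiona   


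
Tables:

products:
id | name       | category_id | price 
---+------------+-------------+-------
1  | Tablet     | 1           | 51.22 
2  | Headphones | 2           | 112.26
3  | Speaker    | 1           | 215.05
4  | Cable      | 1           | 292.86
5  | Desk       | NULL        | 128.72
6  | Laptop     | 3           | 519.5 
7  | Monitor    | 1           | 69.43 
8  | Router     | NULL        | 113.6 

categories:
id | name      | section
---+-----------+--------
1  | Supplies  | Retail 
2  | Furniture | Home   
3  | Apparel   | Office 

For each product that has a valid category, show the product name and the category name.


INNER JOIN keeps only products rows whose category_id matches an id in categories. Walk through each product:
  - product 1 (Tablet): category_id=1 -> matches Supplies
  - product 2 (Headphones): category_id=2 -> matches Furniture
  - product 3 (Speaker): category_id=1 -> matches Supplies
  - product 4 (Cable): category_id=1 -> matches Supplies
  - product 5 (Desk): category_id=NULL, no match -> dropped
  - product 6 (Laptop): category_id=3 -> matches Apparel
  - product 7 (Monitor): category_id=1 -> matches Supplies
  - product 8 (Router): category_id=NULL, no match -> dropped
So 2 of 8 rows are dropped.

SQL:
SELECT a.name, b.name AS category
FROM products a
INNER JOIN categories b ON a.category_id = b.id

Result:
name       | category 
-----------+----------
Tablet     | Supplies 
Headphones | Furniture
Speaker    | Supplies 
Cable      | Supplies 
Laptop     | Apparel  
Monitor    | Supplies 


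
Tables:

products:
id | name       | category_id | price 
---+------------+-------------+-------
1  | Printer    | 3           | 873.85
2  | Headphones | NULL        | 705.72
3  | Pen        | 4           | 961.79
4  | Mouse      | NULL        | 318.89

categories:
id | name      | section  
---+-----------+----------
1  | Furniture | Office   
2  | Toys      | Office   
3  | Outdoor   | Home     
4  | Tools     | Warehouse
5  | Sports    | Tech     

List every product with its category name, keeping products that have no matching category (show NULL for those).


LEFT JOIN keeps every row from products (the left table); where category_id has no match in categories, the category columns become NULL. Walk through each product:
  - product 1 (Printer): category_id=3 -> matches Outdoor
  - product 2 (Headphones): category_id=NULL, no match -> kept with NULL
  - product 3 (Pen): category_id=4 -> matches Tools
  - product 4 (Mouse): category_id=NULL, no match -> kept with NULL
All 4 rows appear; 2 have NULL category.

SQL:
SELECT a.name, b.name AS category
FROM products a
LEFT JOIN categories b ON a.category_id = b.id

Result:
name       | category
-----------+---------
Printer    | Outdoor 
Headphones | NULL    
Pen        | Tools   
Mouse      | NULL    


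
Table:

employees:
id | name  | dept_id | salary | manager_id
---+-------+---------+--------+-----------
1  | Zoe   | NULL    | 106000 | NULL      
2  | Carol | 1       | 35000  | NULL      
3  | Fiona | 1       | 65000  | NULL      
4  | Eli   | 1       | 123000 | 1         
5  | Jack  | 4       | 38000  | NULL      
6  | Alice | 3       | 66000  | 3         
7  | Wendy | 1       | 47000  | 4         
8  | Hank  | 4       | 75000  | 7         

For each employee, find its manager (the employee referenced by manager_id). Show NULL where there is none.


This is a self-join: employees is joined to a second copy of itself, matching each row's manager_id to another row's id. Use LEFT JOIN so rows with manager_id=NULL are kept.
  - employee 1 (Zoe): manager_id=NULL -> NULL
  - employee 2 (Carol): manager_id=NULL -> NULL
  - employee 3 (Fiona): manager_id=NULL -> NULL
  - employee 4 (Eli): manager_id=1 -> Zoe
  - employee 5 (Jack): manager_id=NULL -> NULL
  - employee 6 (Alice): manager_id=3 -> Fiona
  - employee 7 (Wendy): manager_id=4 -> Eli
  - employee 8 (Hank): manager_id=7 -> Wendy

SQL:
SELECT a.name AS item, b.name AS manager
FROM employees a
LEFT JOIN employees b ON a.manager_id = b.id

Result:
item  | manager
------+--------
Zoe   | NULL   
Carol | NULL   
Fiona | NULL   
Eli   | Zoe    
Jack  | NULL   
Alice | Fiona  
Wendy | Eli    
Hank  | Wendy  


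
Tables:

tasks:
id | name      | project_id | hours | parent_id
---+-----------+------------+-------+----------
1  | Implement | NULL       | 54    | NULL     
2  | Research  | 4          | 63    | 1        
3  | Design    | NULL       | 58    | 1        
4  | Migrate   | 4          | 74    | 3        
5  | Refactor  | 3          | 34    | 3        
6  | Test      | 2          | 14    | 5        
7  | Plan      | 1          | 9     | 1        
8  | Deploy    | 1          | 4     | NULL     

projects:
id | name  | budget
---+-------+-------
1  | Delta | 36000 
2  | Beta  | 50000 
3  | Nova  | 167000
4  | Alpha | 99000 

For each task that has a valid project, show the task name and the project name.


INNER JOIN keeps only tasks rows whose project_id matches an id in projects. Walk through each task:
  - task 1 (Implement): project_id=NULL, no match -> dropped
  - task 2 (Research): project_id=4 -> matches Alpha
  - task 3 (Design): project_id=NULL, no match -> dropped
  - task 4 (Migrate): project_id=4 -> matches Alpha
  - task 5 (Refactor): project_id=3 -> matches Nova
  - task 6 (Test): project_id=2 -> matches Beta
  - task 7 (Plan): project_id=1 -> matches Delta
  - task 8 (Deploy): project_id=1 -> matches Delta
So 2 of 8 rows are dropped.

SQL:
SELECT a.name, b.name AS project
FROM tasks a
INNER JOIN projects b ON a.project_id = b.id

Result:
name     | project
---------+--------
Research | Alpha  
Migrate  | Alpha  
Refactor | Nova   
Test     | Beta   
Plan     | Delta  
Deploy   | Delta  


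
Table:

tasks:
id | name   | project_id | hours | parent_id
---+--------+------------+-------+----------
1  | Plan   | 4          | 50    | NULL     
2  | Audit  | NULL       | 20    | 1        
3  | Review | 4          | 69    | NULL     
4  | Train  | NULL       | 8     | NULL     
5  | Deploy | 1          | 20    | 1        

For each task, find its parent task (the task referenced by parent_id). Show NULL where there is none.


This is a self-join: tasks is joined to a second copy of itself, matching each row's parent_id to another row's id. Use LEFT JOIN so rows with parent_id=NULL are kept.
  - task 1 (Plan): parent_id=NULL -> NULL
  - task 2 (Audit): parent_id=1 -> Plan
  - task 3 (Review): parent_id=NULL -> NULL
  - task 4 (Train): parent_id=NULL -> NULL
  - task 5 (Deploy): parent_id=1 -> Plan

SQL:
SELECT a.name AS item, b.name AS parent
FROM tasks a
LEFT JOIN tasks b ON a.parent_id = b.id

Result:
item   | parent
-------+-------
Plan   | NULL  
Audit  | Plan  
Review | NULL  
Train  | NULL  
Deploy | Plan  


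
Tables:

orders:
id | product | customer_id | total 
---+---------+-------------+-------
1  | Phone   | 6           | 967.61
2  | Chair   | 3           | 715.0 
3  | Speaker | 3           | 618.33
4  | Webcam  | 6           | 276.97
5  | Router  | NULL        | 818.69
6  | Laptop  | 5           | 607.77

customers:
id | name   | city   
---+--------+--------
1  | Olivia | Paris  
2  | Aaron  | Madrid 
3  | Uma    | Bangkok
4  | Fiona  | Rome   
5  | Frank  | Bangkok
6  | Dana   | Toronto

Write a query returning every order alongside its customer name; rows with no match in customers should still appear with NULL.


LEFT JOIN keeps every row from orders (the left table); where customer_id has no match in customers, the customer columns become NULL. Walk through each order:
  - order 1 (Phone): customer_id=6 -> matches Dana
  - order 2 (Chair): customer_id=3 -> matches Uma
  - order 3 (Speaker): customer_id=3 -> matches Uma
  - order 4 (Webcam): customer_id=6 -> matches Dana
  - order 5 (Router): customer_id=NULL, no match -> kept with NULL
  - order 6 (Laptop): customer_id=5 -> matches Frank
All 6 rows appear; 1 has NULL customer.

SQL:
SELECT a.product, b.name AS customer
FROM orders a
LEFT JOIN customers b ON a.customer_id = b.id

Result:
product | customer
--------+---------
Phone   | Dana    
Chair   | Uma     
Speaker | Uma     
Webcam  | Dana    
Router  | NULL    
Laptop  | Frank   
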